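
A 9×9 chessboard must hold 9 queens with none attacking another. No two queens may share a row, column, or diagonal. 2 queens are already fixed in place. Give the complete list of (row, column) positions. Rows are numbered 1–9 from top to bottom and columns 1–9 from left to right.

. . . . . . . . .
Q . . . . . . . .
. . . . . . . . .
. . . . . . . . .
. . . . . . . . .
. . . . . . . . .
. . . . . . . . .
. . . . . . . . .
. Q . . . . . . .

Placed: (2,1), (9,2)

(1,8) (2,1) (3,4) (4,6) (5,3) (6,9) (7,7) (8,5) (9,2)

Row 1: attacked by (2,1)→{1,2}; (9,2)→{2}. Safe: 3, 4, 5, 6, 7, 8, 9. Place at column 8.
Row 3: attacked by (1,8)→{6,8}; (2,1)→{1,2}; (9,2)→{2,8}. Safe: 3, 4, 5, 7, 9. Place at column 4.
Row 4: attacked by (1,8)→{5,8}; (2,1)→{1,3}; (3,4)→{3,4,5}; (9,2)→{2,7}. Safe: 6, 9. Place at column 6.
Row 5: attacked by (1,8)→{4,8}; (2,1)→{1,4}; (3,4)→{2,4,6}; (4,6)→{5,6,7}; (9,2)→{2,6}. Safe: 3, 9. Place at column 3.
Row 6: attacked by (1,8)→{3,8}; (2,1)→{1,5}; (3,4)→{1,4,7}; (4,6)→{4,6,8}; (5,3)→{2,3,4}; (9,2)→{2,5}. Safe: 9. Place at column 9.
Row 7: attacked by (1,8)→{2,8}; (2,1)→{1,6}; (3,4)→{4,8}; (4,6)→{3,6,9}; (5,3)→{1,3,5}; (6,9)→{8,9}; (9,2)→{2,4}. Safe: 7. Place at column 7.
Row 8: attacked by (1,8)→{1,8}; (2,1)→{1,7}; (3,4)→{4,9}; (4,6)→{2,6}; (5,3)→{3,6}; (6,9)→{7,9}; (7,7)→{6,7,8}; (9,2)→{1,2,3}. Safe: 5. Place at column 5.
Columns [8, 1, 4, 6, 3, 9, 7, 5, 2], r−c [-7, 1, -1, -2, 2, -3, 0, 3, 7], r+c [9, 3, 7, 10, 8, 15, 14, 13, 11] are all distinct, so no two queens attack.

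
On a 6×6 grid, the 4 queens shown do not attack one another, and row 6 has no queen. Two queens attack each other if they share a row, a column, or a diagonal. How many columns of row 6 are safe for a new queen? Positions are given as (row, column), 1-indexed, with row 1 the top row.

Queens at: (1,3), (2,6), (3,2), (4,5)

(1,3) attacks row 6 at column 3.
(2,6) attacks row 6 at column 6 and diagonals 2.
(3,2) attacks row 6 at column 2 and diagonals 5.
(4,5) attacks row 6 at column 5 and diagonals 3.
Attacked columns: {2, 3, 5, 6}. Safe: {1, 4}.

2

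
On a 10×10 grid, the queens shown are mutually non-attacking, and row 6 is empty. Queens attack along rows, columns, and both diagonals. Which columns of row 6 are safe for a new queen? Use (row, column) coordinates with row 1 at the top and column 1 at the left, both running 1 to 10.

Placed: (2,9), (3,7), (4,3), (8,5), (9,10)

(2,9) attacks row 6 at column 9 and diagonals 5.
(3,7) attacks row 6 at column 7 and diagonals 4, 10.
(4,3) attacks row 6 at column 3 and diagonals 1, 5.
(8,5) attacks row 6 at column 5 and diagonals 3, 7.
(9,10) attacks row 6 at column 10 and diagonals 7.
Attacked columns: {1, 3, 4, 5, 7, 9, 10}. Safe: {2, 6, 8}.

columns 2, 6, 8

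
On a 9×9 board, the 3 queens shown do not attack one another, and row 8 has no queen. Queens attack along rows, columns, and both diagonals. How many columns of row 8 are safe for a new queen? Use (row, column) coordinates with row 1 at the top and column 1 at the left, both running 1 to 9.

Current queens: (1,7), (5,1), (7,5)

(1,7) attacks row 8 at column 7.
(5,1) attacks row 8 at column 1 and diagonals 4.
(7,5) attacks row 8 at column 5 and diagonals 4, 6.
Attacked columns: {1, 4, 5, 6, 7}. Safe: {2, 3, 8, 9}.

4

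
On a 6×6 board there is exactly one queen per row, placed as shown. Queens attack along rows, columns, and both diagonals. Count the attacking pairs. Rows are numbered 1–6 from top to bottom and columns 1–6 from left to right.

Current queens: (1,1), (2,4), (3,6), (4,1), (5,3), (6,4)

3

Same column: (1,1)–(4,1) (column 1); (2,4)–(6,4) (column 4).
Same diagonal: (5,3)–(6,4) (|5−6| = |3−4| = 1).
Total attacking pairs: 3.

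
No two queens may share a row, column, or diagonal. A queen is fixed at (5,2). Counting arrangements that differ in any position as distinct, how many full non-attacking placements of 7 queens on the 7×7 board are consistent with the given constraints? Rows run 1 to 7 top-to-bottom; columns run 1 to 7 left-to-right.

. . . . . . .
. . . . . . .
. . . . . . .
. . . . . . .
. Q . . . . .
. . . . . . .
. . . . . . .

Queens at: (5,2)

6

Branch on row 1: col 1 → 1; col 3 → 1; col 4 → 2; col 5 → 1; col 7 → 1.
Sum: 1 + 1 + 2 + 1 + 1 = 6.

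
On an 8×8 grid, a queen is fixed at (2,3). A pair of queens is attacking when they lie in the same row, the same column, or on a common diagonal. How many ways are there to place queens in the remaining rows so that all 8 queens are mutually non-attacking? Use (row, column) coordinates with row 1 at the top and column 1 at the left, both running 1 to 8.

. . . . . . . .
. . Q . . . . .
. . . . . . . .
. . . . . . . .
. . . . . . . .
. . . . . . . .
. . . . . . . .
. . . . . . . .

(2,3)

Branch on row 1: col 1 → 0; col 5 → 3; col 6 → 8; col 7 → 2; col 8 → 1.
Sum: 0 + 3 + 8 + 2 + 1 = 14.

14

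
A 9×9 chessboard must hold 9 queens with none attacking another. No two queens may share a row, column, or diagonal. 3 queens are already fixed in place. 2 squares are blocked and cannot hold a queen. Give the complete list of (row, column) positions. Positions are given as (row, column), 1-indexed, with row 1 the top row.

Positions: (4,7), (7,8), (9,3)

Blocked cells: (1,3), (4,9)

(1,9) (2,2) (3,5) (4,7) (5,4) (6,1) (7,8) (8,6) (9,3)

Row 1: attacked by (4,7)→{4,7}; (7,8)→{2,8}; (9,3)→{3}. Blocked: 3. Safe: 1, 5, 6, 9. Place at column 9.
Row 2: attacked by (1,9)→{8,9}; (4,7)→{5,7,9}; (7,8)→{3,8}; (9,3)→{3}. Safe: 1, 2, 4, 6. Place at column 2.
Row 3: attacked by (1,9)→{7,9}; (2,2)→{1,2,3}; (4,7)→{6,7,8}; (7,8)→{4,8}; (9,3)→{3,9}. Safe: 5. Place at column 5.
Row 5: attacked by (1,9)→{5,9}; (2,2)→{2,5}; (3,5)→{3,5,7}; (4,7)→{6,7,8}; (7,8)→{6,8}; (9,3)→{3,7}. Safe: 1, 4. Place at column 4.
Row 6: attacked by (1,9)→{4,9}; (2,2)→{2,6}; (3,5)→{2,5,8}; (4,7)→{5,7,9}; (5,4)→{3,4,5}; (7,8)→{7,8,9}; (9,3)→{3,6}. Safe: 1. Place at column 1.
Row 8: attacked by (1,9)→{2,9}; (2,2)→{2,8}; (3,5)→{5}; (4,7)→{3,7}; (5,4)→{1,4,7}; (6,1)→{1,3}; (7,8)→{7,8,9}; (9,3)→{2,3,4}. Safe: 6. Place at column 6.
Columns [9, 2, 5, 7, 4, 1, 8, 6, 3], r−c [-8, 0, -2, -3, 1, 5, -1, 2, 6], r+c [10, 4, 8, 11, 9, 7, 15, 14, 12] are all distinct, so no two queens attack.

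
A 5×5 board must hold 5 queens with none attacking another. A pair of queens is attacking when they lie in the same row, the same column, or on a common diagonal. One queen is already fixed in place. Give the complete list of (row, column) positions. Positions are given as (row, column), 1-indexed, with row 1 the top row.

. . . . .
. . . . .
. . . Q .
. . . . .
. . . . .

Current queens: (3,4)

Row 1: attacked by (3,4)→{2,4}. Safe: 1, 3, 5. Place at column 3.
Row 2: attacked by (1,3)→{2,3,4}; (3,4)→{3,4,5}. Safe: 1. Place at column 1.
Row 4: attacked by (1,3)→{3}; (2,1)→{1,3}; (3,4)→{3,4,5}. Safe: 2. Place at column 2.
Row 5: attacked by (1,3)→{3}; (2,1)→{1,4}; (3,4)→{2,4}; (4,2)→{1,2,3}. Safe: 5. Place at column 5.
Columns [3, 1, 4, 2, 5], r−c [-2, 1, -1, 2, 0], r+c [4, 3, 7, 6, 10] are all distinct, so no two queens attack.

(1,3) (2,1) (3,4) (4,2) (5,5)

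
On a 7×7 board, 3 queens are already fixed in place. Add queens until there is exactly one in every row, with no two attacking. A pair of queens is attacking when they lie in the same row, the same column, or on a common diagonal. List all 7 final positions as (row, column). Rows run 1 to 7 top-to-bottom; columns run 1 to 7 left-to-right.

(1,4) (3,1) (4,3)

Row 2: attacked by (1,4)→{3,4,5}; (3,1)→{1,2}; (4,3)→{1,3,5}. Safe: 6, 7. Place at column 6.
Row 5: attacked by (1,4)→{4}; (2,6)→{3,6}; (3,1)→{1,3}; (4,3)→{2,3,4}. Safe: 5, 7. Place at column 5.
Row 6: attacked by (1,4)→{4}; (2,6)→{2,6}; (3,1)→{1,4}; (4,3)→{1,3,5}; (5,5)→{4,5,6}. Safe: 7. Place at column 7.
Row 7: attacked by (1,4)→{4}; (2,6)→{1,6}; (3,1)→{1,5}; (4,3)→{3,6}; (5,5)→{3,5,7}; (6,7)→{6,7}. Safe: 2. Place at column 2.
Columns [4, 6, 1, 3, 5, 7, 2], r−c [-3, -4, 2, 1, 0, -1, 5], r+c [5, 8, 4, 7, 10, 13, 9] are all distinct, so no two queens attack.

(1,4) (2,6) (3,1) (4,3) (5,5) (6,7) (7,2)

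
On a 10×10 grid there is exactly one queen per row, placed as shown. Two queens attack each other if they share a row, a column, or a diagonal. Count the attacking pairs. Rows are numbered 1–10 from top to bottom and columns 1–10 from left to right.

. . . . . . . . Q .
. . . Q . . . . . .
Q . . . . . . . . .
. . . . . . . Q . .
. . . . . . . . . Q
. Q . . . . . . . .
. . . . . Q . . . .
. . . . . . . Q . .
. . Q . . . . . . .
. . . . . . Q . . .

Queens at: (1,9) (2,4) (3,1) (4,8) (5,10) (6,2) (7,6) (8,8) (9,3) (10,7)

2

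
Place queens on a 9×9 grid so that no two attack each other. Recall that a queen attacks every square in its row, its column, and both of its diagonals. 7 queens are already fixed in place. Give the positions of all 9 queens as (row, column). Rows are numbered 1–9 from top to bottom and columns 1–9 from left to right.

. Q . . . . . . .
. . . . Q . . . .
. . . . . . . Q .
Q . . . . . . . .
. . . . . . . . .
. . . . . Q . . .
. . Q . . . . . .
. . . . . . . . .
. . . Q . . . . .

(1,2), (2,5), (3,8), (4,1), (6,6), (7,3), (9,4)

(1,2) (2,5) (3,8) (4,1) (5,9) (6,6) (7,3) (8,7) (9,4)

Row 5: attacked by (1,2)→{2,6}; (2,5)→{2,5,8}; (3,8)→{6,8}; (4,1)→{1,2}; (6,6)→{5,6,7}; (7,3)→{1,3,5}; (9,4)→{4,8}. Safe: 9. Place at column 9.
Row 8: attacked by (1,2)→{2,9}; (2,5)→{5}; (3,8)→{3,8}; (4,1)→{1,5}; (5,9)→{6,9}; (6,6)→{4,6,8}; (7,3)→{2,3,4}; (9,4)→{3,4,5}. Safe: 7. Place at column 7.
Columns [2, 5, 8, 1, 9, 6, 3, 7, 4], r−c [-1, -3, -5, 3, -4, 0, 4, 1, 5], r+c [3, 7, 11, 5, 14, 12, 10, 15, 13] are all distinct, so no two queens attack.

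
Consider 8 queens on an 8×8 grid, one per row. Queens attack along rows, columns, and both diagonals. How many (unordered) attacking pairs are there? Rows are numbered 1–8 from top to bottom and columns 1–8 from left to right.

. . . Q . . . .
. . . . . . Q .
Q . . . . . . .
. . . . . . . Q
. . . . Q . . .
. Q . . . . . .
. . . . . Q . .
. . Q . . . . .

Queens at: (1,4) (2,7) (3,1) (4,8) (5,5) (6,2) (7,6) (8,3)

0

All columns are distinct and no two queens satisfy |Δrow| = |Δcol|, so no pair attacks.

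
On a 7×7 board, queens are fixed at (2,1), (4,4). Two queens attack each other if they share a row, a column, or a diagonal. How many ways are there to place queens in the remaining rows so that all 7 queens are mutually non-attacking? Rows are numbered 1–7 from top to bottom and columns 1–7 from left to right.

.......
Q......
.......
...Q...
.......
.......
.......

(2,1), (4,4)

2

Branch on row 1: col 3 → 1; col 5 → 1; col 6 → 0.
Sum: 1 + 1 + 0 = 2.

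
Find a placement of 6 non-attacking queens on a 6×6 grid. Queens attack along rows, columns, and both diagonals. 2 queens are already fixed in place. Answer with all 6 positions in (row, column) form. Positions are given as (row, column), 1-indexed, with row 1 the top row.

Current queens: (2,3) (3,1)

Row 1: attacked by (2,3)→{2,3,4}; (3,1)→{1,3}. Safe: 5, 6. Place at column 5.
Row 4: attacked by (1,5)→{2,5}; (2,3)→{1,3,5}; (3,1)→{1,2}. Safe: 4, 6. Place at column 6.
Row 5: attacked by (1,5)→{1,5}; (2,3)→{3,6}; (3,1)→{1,3}; (4,6)→{5,6}. Safe: 2, 4. Place at column 4.
Row 6: attacked by (1,5)→{5}; (2,3)→{3}; (3,1)→{1,4}; (4,6)→{4,6}; (5,4)→{3,4,5}. Safe: 2. Place at column 2.
Columns [5, 3, 1, 6, 4, 2], r−c [-4, -1, 2, -2, 1, 4], r+c [6, 5, 4, 10, 9, 8] are all distinct, so no two queens attack.

(1,5) (2,3) (3,1) (4,6) (5,4) (6,2)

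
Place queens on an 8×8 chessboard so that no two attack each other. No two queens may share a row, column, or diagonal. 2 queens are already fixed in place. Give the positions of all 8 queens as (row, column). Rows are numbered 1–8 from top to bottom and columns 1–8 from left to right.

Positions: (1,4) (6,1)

(1,4) (2,6) (3,8) (4,2) (5,7) (6,1) (7,3) (8,5)

Row 2: attacked by (1,4)→{3,4,5}; (6,1)→{1,5}. Safe: 2, 6, 7, 8. Place at column 6.
Row 3: attacked by (1,4)→{2,4,6}; (2,6)→{5,6,7}; (6,1)→{1,4}. Safe: 3, 8. Place at column 8.
Row 4: attacked by (1,4)→{1,4,7}; (2,6)→{4,6,8}; (3,8)→{7,8}; (6,1)→{1,3}. Safe: 2, 5. Place at column 2.
Row 5: attacked by (1,4)→{4,8}; (2,6)→{3,6}; (3,8)→{6,8}; (4,2)→{1,2,3}; (6,1)→{1,2}. Safe: 5, 7. Place at column 7.
Row 7: attacked by (1,4)→{4}; (2,6)→{1,6}; (3,8)→{4,8}; (4,2)→{2,5}; (5,7)→{5,7}; (6,1)→{1,2}. Safe: 3. Place at column 3.
Row 8: attacked by (1,4)→{4}; (2,6)→{6}; (3,8)→{3,8}; (4,2)→{2,6}; (5,7)→{4,7}; (6,1)→{1,3}; (7,3)→{2,3,4}. Safe: 5. Place at column 5.
Columns [4, 6, 8, 2, 7, 1, 3, 5], r−c [-3, -4, -5, 2, -2, 5, 4, 3], r+c [5, 8, 11, 6, 12, 7, 10, 13] are all distinct, so no two queens attack.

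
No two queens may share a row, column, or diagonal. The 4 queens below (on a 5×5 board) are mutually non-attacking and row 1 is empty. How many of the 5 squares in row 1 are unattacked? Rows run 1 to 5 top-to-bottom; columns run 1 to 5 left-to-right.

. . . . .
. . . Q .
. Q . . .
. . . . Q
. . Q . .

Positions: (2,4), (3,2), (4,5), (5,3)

(2,4) attacks row 1 at column 4 and diagonals 3, 5.
(3,2) attacks row 1 at column 2 and diagonals 4.
(4,5) attacks row 1 at column 5 and diagonals 2.
(5,3) attacks row 1 at column 3.
Attacked columns: {2, 3, 4, 5}. Safe: {1}.

1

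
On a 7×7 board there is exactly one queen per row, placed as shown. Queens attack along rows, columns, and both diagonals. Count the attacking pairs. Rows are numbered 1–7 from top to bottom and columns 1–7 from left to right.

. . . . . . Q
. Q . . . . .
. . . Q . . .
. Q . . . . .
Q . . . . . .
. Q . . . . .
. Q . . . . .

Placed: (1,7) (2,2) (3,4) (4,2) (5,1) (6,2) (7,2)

Same column: (2,2)–(4,2) (column 2); (2,2)–(6,2) (column 2); (2,2)–(7,2) (column 2); (4,2)–(6,2) (column 2); (4,2)–(7,2) (column 2); (6,2)–(7,2) (column 2).
Same diagonal: (1,7)–(6,2) (|1−6| = |7−2| = 5); (4,2)–(5,1) (|4−5| = |2−1| = 1); (5,1)–(6,2) (|5−6| = |1−2| = 1).
Total attacking pairs: 9.

9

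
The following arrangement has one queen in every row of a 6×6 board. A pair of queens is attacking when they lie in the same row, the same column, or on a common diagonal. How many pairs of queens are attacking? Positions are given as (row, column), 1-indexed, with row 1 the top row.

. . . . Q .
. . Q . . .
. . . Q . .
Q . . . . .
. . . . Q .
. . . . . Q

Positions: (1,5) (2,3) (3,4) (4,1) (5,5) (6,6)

4

Same column: (1,5)–(5,5) (column 5).
Same diagonal: (2,3)–(3,4) (|2−3| = |3−4| = 1); (2,3)–(4,1) (|2−4| = |3−1| = 2); (5,5)–(6,6) (|5−6| = |5−6| = 1).
Total attacking pairs: 4.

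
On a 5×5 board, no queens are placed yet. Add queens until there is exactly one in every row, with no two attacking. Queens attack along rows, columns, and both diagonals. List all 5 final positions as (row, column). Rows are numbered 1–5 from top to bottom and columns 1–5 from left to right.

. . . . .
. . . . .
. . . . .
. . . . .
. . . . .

Row 1: Safe: 1, 2, 3, 4, 5. Place at column 4.
Row 2: attacked by (1,4)→{3,4,5}. Safe: 1, 2. Place at column 2.
Row 3: attacked by (1,4)→{2,4}; (2,2)→{1,2,3}. Safe: 5. Place at column 5.
Row 4: attacked by (1,4)→{1,4}; (2,2)→{2,4}; (3,5)→{4,5}. Safe: 3. Place at column 3.
Row 5: attacked by (1,4)→{4}; (2,2)→{2,5}; (3,5)→{3,5}; (4,3)→{2,3,4}. Safe: 1. Place at column 1.
Columns [4, 2, 5, 3, 1], r−c [-3, 0, -2, 1, 4], r+c [5, 4, 8, 7, 6] are all distinct, so no two queens attack.

(1,4) (2,2) (3,5) (4,3) (5,1)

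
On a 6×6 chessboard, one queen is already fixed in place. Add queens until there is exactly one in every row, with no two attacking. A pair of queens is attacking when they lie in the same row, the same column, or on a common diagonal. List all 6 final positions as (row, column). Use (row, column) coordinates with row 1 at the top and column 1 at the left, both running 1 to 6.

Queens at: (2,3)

Row 1: attacked by (2,3)→{2,3,4}. Safe: 1, 5, 6. Place at column 5.
Row 3: attacked by (1,5)→{3,5}; (2,3)→{2,3,4}. Safe: 1, 6. Place at column 1.
Row 4: attacked by (1,5)→{2,5}; (2,3)→{1,3,5}; (3,1)→{1,2}. Safe: 4, 6. Place at column 6.
Row 5: attacked by (1,5)→{1,5}; (2,3)→{3,6}; (3,1)→{1,3}; (4,6)→{5,6}. Safe: 2, 4. Place at column 4.
Row 6: attacked by (1,5)→{5}; (2,3)→{3}; (3,1)→{1,4}; (4,6)→{4,6}; (5,4)→{3,4,5}. Safe: 2. Place at column 2.
Columns [5, 3, 1, 6, 4, 2], r−c [-4, -1, 2, -2, 1, 4], r+c [6, 5, 4, 10, 9, 8] are all distinct, so no two queens attack.

(1,5) (2,3) (3,1) (4,6) (5,4) (6,2)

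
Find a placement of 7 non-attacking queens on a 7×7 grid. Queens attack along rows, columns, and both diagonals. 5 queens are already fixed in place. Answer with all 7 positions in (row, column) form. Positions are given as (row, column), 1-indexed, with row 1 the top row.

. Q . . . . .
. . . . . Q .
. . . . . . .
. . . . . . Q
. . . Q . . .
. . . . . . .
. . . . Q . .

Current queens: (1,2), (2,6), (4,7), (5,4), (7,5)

Row 3: attacked by (1,2)→{2,4}; (2,6)→{5,6,7}; (4,7)→{6,7}; (5,4)→{2,4,6}; (7,5)→{1,5}. Safe: 3. Place at column 3.
Row 6: attacked by (1,2)→{2,7}; (2,6)→{2,6}; (3,3)→{3,6}; (4,7)→{5,7}; (5,4)→{3,4,5}; (7,5)→{4,5,6}. Safe: 1. Place at column 1.
Columns [2, 6, 3, 7, 4, 1, 5], r−c [-1, -4, 0, -3, 1, 5, 2], r+c [3, 8, 6, 11, 9, 7, 12] are all distinct, so no two queens attack.

(1,2) (2,6) (3,3) (4,7) (5,4) (6,1) (7,5)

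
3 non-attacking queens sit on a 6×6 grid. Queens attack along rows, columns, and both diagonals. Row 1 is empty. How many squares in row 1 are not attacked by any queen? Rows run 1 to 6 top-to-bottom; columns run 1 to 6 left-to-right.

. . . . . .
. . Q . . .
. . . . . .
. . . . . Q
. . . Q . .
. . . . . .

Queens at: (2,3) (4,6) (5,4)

2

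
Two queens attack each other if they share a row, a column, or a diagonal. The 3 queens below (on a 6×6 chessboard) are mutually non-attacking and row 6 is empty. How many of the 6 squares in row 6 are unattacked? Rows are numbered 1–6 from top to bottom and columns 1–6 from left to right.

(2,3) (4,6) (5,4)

2

(2,3) attacks row 6 at column 3.
(4,6) attacks row 6 at column 6 and diagonals 4.
(5,4) attacks row 6 at column 4 and diagonals 3, 5.
Attacked columns: {3, 4, 5, 6}. Safe: {1, 2}.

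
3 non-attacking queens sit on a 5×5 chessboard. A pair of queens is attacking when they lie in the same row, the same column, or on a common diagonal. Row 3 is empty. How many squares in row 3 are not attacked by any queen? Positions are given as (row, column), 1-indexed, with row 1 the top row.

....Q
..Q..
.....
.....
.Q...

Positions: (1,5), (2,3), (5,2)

1

(1,5) attacks row 3 at column 5 and diagonals 3.
(2,3) attacks row 3 at column 3 and diagonals 2, 4.
(5,2) attacks row 3 at column 2 and diagonals 4.
Attacked columns: {2, 3, 4, 5}. Safe: {1}.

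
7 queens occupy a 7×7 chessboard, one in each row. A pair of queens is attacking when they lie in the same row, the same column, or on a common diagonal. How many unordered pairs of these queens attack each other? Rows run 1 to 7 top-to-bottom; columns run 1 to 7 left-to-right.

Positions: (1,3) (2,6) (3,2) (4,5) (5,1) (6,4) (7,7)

All columns are distinct and no two queens satisfy |Δrow| = |Δcol|, so no pair attacks.

0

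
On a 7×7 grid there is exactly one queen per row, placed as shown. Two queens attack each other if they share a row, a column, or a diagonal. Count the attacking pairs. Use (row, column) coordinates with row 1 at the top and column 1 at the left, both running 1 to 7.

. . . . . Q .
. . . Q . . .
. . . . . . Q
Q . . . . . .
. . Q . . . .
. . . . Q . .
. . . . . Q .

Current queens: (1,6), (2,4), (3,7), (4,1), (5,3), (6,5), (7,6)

Same column: (1,6)–(7,6) (column 6).
Same diagonal: (6,5)–(7,6) (|6−7| = |5−6| = 1).
Total attacking pairs: 2.

2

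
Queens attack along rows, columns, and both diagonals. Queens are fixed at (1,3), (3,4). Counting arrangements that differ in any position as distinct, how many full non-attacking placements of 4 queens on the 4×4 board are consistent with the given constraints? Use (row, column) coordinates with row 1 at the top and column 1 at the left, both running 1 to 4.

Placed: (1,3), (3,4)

1

Branch on row 2: col 1 → 1.
Sum: 1 = 1.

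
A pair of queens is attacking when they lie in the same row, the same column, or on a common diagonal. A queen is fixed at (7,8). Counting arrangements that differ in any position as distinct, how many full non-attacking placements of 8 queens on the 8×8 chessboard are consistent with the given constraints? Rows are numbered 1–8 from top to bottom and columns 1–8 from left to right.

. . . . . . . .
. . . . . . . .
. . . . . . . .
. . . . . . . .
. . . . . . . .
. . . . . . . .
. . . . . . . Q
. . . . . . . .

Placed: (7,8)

8

Branch on row 1: col 1 → 0; col 3 → 3; col 4 → 1; col 5 → 2; col 6 → 1; col 7 → 1.
Sum: 0 + 3 + 1 + 2 + 1 + 1 = 8.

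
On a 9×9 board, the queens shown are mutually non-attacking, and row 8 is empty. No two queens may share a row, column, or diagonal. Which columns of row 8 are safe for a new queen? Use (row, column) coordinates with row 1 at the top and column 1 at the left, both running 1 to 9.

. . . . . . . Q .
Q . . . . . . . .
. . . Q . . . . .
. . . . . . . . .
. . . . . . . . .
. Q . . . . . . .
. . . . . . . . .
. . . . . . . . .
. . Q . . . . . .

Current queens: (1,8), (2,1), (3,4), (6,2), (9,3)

columns 5, 6

(1,8) attacks row 8 at column 8 and diagonals 1.
(2,1) attacks row 8 at column 1 and diagonals 7.
(3,4) attacks row 8 at column 4 and diagonals 9.
(6,2) attacks row 8 at column 2 and diagonals 4.
(9,3) attacks row 8 at column 3 and diagonals 2, 4.
Attacked columns: {1, 2, 3, 4, 7, 8, 9}. Safe: {5, 6}.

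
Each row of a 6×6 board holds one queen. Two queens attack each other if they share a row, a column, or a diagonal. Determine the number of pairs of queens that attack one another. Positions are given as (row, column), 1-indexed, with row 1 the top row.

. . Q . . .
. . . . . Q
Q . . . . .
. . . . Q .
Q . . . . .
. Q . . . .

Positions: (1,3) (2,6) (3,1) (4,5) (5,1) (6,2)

Same column: (3,1)–(5,1) (column 1).
Same diagonal: (1,3)–(3,1) (|1−3| = |3−1| = 2); (2,6)–(6,2) (|2−6| = |6−2| = 4); (5,1)–(6,2) (|5−6| = |1−2| = 1).
Total attacking pairs: 4.

4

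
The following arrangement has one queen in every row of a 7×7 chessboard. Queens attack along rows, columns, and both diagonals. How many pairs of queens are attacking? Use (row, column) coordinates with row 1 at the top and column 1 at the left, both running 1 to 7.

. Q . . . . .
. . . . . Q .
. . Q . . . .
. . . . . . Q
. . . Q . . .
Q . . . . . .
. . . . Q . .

All columns are distinct and no two queens satisfy |Δrow| = |Δcol|, so no pair attacks.

0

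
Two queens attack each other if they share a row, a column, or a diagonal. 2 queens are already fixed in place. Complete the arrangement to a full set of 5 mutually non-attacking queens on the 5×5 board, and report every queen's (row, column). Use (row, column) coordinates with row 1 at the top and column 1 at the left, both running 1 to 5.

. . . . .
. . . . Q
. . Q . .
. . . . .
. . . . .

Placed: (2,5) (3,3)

Row 1: attacked by (2,5)→{4,5}; (3,3)→{1,3,5}. Safe: 2. Place at column 2.
Row 4: attacked by (1,2)→{2,5}; (2,5)→{3,5}; (3,3)→{2,3,4}. Safe: 1. Place at column 1.
Row 5: attacked by (1,2)→{2}; (2,5)→{2,5}; (3,3)→{1,3,5}; (4,1)→{1,2}. Safe: 4. Place at column 4.
Columns [2, 5, 3, 1, 4], r−c [-1, -3, 0, 3, 1], r+c [3, 7, 6, 5, 9] are all distinct, so no two queens attack.

(1,2) (2,5) (3,3) (4,1) (5,4)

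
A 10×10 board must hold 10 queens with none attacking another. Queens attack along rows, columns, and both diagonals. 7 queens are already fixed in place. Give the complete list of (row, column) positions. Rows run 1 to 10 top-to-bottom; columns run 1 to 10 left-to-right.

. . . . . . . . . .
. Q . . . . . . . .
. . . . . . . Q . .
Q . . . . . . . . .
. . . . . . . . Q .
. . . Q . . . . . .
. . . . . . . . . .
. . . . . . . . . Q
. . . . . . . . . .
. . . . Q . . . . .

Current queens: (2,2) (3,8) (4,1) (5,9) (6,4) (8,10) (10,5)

Row 1: attacked by (2,2)→{1,2,3}; (3,8)→{6,8,10}; (4,1)→{1,4}; (5,9)→{5,9}; (6,4)→{4,9}; (8,10)→{3,10}; (10,5)→{5}. Safe: 7. Place at column 7.
Row 7: attacked by (1,7)→{1,7}; (2,2)→{2,7}; (3,8)→{4,8}; (4,1)→{1,4}; (5,9)→{7,9}; (6,4)→{3,4,5}; (8,10)→{9,10}; (10,5)→{2,5,8}. Safe: 6. Place at column 6.
Row 9: attacked by (1,7)→{7}; (2,2)→{2,9}; (3,8)→{2,8}; (4,1)→{1,6}; (5,9)→{5,9}; (6,4)→{1,4,7}; (7,6)→{4,6,8}; (8,10)→{9,10}; (10,5)→{4,5,6}. Safe: 3. Place at column 3.
Columns [7, 2, 8, 1, 9, 4, 6, 10, 3, 5], r−c [-6, 0, -5, 3, -4, 2, 1, -2, 6, 5], r+c [8, 4, 11, 5, 14, 10, 13, 18, 12, 15] are all distinct, so no two queens attack.

(1,7) (2,2) (3,8) (4,1) (5,9) (6,4) (7,6) (8,10) (9,3) (10,5)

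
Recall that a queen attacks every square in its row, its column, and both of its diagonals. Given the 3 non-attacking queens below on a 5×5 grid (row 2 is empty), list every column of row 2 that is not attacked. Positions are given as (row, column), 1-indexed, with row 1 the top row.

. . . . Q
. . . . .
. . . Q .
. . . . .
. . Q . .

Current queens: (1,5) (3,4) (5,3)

columns 1, 2

(1,5) attacks row 2 at column 5 and diagonals 4.
(3,4) attacks row 2 at column 4 and diagonals 3, 5.
(5,3) attacks row 2 at column 3.
Attacked columns: {3, 4, 5}. Safe: {1, 2}.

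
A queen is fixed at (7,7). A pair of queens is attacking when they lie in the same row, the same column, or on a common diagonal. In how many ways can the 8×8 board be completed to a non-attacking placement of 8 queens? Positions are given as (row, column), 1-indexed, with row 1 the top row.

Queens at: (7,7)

Branch on row 1: col 2 → 3; col 3 → 5; col 4 → 2; col 5 → 1; col 6 → 3; col 8 → 2.
Sum: 3 + 5 + 2 + 1 + 3 + 2 = 16.

16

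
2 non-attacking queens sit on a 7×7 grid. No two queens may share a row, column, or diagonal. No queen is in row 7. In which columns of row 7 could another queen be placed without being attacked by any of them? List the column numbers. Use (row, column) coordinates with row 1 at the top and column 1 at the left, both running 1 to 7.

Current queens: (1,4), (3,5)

columns 2, 3, 6, 7

(1,4) attacks row 7 at column 4.
(3,5) attacks row 7 at column 5 and diagonals 1.
Attacked columns: {1, 4, 5}. Safe: {2, 3, 6, 7}.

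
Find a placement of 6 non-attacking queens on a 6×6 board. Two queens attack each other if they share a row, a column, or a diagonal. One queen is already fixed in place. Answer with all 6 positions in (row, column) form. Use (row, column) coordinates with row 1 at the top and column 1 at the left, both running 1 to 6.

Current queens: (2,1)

Row 1: attacked by (2,1)→{1,2}. Safe: 3, 4, 5, 6. Place at column 4.
Row 3: attacked by (1,4)→{2,4,6}; (2,1)→{1,2}. Safe: 3, 5. Place at column 5.
Row 4: attacked by (1,4)→{1,4}; (2,1)→{1,3}; (3,5)→{4,5,6}. Safe: 2. Place at column 2.
Row 5: attacked by (1,4)→{4}; (2,1)→{1,4}; (3,5)→{3,5}; (4,2)→{1,2,3}. Safe: 6. Place at column 6.
Row 6: attacked by (1,4)→{4}; (2,1)→{1,5}; (3,5)→{2,5}; (4,2)→{2,4}; (5,6)→{5,6}. Safe: 3. Place at column 3.
Columns [4, 1, 5, 2, 6, 3], r−c [-3, 1, -2, 2, -1, 3], r+c [5, 3, 8, 6, 11, 9] are all distinct, so no two queens attack.

(1,4) (2,1) (3,5) (4,2) (5,6) (6,3)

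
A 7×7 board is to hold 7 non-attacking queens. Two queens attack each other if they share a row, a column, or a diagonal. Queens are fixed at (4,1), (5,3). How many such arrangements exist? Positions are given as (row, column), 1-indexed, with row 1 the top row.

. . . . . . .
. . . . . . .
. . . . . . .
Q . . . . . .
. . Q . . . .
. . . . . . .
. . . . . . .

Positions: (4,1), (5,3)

2

Branch on row 1: col 2 → 1; col 5 → 0; col 6 → 1.
Sum: 1 + 0 + 1 = 2.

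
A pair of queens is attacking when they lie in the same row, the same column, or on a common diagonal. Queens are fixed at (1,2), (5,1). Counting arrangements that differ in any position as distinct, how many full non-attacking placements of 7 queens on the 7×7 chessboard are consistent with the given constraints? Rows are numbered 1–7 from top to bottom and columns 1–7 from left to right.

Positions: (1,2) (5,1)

2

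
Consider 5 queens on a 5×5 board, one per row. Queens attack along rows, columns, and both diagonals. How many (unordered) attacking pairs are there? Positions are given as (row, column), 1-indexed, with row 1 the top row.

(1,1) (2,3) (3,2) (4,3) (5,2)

Same column: (2,3)–(4,3) (column 3); (3,2)–(5,2) (column 2).
Same diagonal: (2,3)–(3,2) (|2−3| = |3−2| = 1); (3,2)–(4,3) (|3−4| = |2−3| = 1); (4,3)–(5,2) (|4−5| = |3−2| = 1).
Total attacking pairs: 5.

5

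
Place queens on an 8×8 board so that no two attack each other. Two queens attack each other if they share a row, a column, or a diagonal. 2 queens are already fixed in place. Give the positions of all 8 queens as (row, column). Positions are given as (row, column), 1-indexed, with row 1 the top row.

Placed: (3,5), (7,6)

Row 1: attacked by (3,5)→{3,5,7}; (7,6)→{6}. Safe: 1, 2, 4, 8. Place at column 1.
Row 2: attacked by (1,1)→{1,2}; (3,5)→{4,5,6}; (7,6)→{1,6}. Safe: 3, 7, 8. Place at column 7.
Row 4: attacked by (1,1)→{1,4}; (2,7)→{5,7}; (3,5)→{4,5,6}; (7,6)→{3,6}. Safe: 2, 8. Place at column 8.
Row 5: attacked by (1,1)→{1,5}; (2,7)→{4,7}; (3,5)→{3,5,7}; (4,8)→{7,8}; (7,6)→{4,6,8}. Safe: 2. Place at column 2.
Row 6: attacked by (1,1)→{1,6}; (2,7)→{3,7}; (3,5)→{2,5,8}; (4,8)→{6,8}; (5,2)→{1,2,3}; (7,6)→{5,6,7}. Safe: 4. Place at column 4.
Row 8: attacked by (1,1)→{1,8}; (2,7)→{1,7}; (3,5)→{5}; (4,8)→{4,8}; (5,2)→{2,5}; (6,4)→{2,4,6}; (7,6)→{5,6,7}. Safe: 3. Place at column 3.
Columns [1, 7, 5, 8, 2, 4, 6, 3], r−c [0, -5, -2, -4, 3, 2, 1, 5], r+c [2, 9, 8, 12, 7, 10, 13, 11] are all distinct, so no two queens attack.

(1,1) (2,7) (3,5) (4,8) (5,2) (6,4) (7,6) (8,3)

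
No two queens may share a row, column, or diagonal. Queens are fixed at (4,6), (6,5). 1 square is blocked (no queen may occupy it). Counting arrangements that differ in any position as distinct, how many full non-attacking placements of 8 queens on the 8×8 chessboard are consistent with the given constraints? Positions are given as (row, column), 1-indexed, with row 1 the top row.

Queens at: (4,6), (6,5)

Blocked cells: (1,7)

Branch on row 1: col 1 → 0; col 2 → 1; col 4 → 0; col 8 → 1.
Sum: 0 + 1 + 0 + 1 = 2.

2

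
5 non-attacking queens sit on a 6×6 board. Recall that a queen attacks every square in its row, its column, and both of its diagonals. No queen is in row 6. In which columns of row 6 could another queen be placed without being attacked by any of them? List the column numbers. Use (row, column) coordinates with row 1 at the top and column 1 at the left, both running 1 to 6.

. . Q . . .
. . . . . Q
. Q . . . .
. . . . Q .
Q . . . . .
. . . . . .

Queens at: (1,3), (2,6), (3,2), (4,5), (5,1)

columns 4

(1,3) attacks row 6 at column 3.
(2,6) attacks row 6 at column 6 and diagonals 2.
(3,2) attacks row 6 at column 2 and diagonals 5.
(4,5) attacks row 6 at column 5 and diagonals 3.
(5,1) attacks row 6 at column 1 and diagonals 2.
Attacked columns: {1, 2, 3, 5, 6}. Safe: {4}.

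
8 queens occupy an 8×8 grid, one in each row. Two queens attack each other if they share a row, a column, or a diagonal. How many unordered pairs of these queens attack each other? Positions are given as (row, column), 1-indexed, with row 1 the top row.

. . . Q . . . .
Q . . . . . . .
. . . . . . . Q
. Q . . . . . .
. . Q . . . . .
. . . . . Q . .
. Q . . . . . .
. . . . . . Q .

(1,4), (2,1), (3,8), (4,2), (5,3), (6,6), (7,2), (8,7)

3

Same column: (4,2)–(7,2) (column 2).
Same diagonal: (2,1)–(8,7) (|2−8| = |1−7| = 6); (4,2)–(5,3) (|4−5| = |2−3| = 1).
Total attacking pairs: 3.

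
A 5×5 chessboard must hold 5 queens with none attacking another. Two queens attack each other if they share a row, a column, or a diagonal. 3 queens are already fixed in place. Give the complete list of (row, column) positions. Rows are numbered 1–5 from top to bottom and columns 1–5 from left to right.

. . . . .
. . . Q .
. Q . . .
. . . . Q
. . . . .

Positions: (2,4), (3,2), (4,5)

Row 1: attacked by (2,4)→{3,4,5}; (3,2)→{2,4}; (4,5)→{2,5}. Safe: 1. Place at column 1.
Row 5: attacked by (1,1)→{1,5}; (2,4)→{1,4}; (3,2)→{2,4}; (4,5)→{4,5}. Safe: 3. Place at column 3.
Columns [1, 4, 2, 5, 3], r−c [0, -2, 1, -1, 2], r+c [2, 6, 5, 9, 8] are all distinct, so no two queens attack.

(1,1) (2,4) (3,2) (4,5) (5,3)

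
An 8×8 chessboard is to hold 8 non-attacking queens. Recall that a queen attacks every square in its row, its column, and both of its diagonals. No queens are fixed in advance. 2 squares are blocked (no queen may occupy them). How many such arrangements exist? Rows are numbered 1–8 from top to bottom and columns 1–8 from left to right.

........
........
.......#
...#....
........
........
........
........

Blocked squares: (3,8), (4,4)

71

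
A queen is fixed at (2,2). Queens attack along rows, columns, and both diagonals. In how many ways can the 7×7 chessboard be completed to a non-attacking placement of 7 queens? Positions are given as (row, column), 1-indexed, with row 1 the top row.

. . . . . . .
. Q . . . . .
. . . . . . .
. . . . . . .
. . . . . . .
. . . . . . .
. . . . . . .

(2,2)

Branch on row 1: col 4 → 1; col 5 → 1; col 6 → 1; col 7 → 1.
Sum: 1 + 1 + 1 + 1 = 4.

4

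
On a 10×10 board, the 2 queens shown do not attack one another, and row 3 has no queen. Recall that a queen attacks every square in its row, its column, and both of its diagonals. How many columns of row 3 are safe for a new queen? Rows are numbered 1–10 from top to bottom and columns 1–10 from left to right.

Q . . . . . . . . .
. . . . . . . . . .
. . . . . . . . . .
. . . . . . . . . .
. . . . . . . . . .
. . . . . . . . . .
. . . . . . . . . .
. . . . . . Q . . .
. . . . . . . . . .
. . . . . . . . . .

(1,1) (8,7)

6

(1,1) attacks row 3 at column 1 and diagonals 3.
(8,7) attacks row 3 at column 7 and diagonals 2.
Attacked columns: {1, 2, 3, 7}. Safe: {4, 5, 6, 8, 9, 10}.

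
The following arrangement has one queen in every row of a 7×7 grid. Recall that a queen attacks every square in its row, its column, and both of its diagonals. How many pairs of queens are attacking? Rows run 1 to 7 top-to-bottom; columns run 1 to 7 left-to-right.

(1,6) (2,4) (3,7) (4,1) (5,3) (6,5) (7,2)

All columns are distinct and no two queens satisfy |Δrow| = |Δcol|, so no pair attacks.

0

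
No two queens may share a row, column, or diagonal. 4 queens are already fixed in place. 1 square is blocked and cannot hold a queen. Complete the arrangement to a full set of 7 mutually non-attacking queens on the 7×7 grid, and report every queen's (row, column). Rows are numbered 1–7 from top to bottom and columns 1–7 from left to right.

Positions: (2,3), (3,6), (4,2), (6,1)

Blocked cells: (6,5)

(1,7) (2,3) (3,6) (4,2) (5,5) (6,1) (7,4)

Row 1: attacked by (2,3)→{2,3,4}; (3,6)→{4,6}; (4,2)→{2,5}; (6,1)→{1,6}. Safe: 7. Place at column 7.
Row 5: attacked by (1,7)→{3,7}; (2,3)→{3,6}; (3,6)→{4,6}; (4,2)→{1,2,3}; (6,1)→{1,2}. Safe: 5. Place at column 5.
Row 7: attacked by (1,7)→{1,7}; (2,3)→{3}; (3,6)→{2,6}; (4,2)→{2,5}; (5,5)→{3,5,7}; (6,1)→{1,2}. Safe: 4. Place at column 4.
Columns [7, 3, 6, 2, 5, 1, 4], r−c [-6, -1, -3, 2, 0, 5, 3], r+c [8, 5, 9, 6, 10, 7, 11] are all distinct, so no two queens attack.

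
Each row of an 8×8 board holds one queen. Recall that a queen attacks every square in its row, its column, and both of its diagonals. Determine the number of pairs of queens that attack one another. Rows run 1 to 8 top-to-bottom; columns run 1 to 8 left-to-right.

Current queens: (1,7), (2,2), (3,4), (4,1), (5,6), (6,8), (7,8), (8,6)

6

Same column: (5,6)–(8,6) (column 6); (6,8)–(7,8) (column 8).
Same diagonal: (3,4)–(5,6) (|3−5| = |4−6| = 2); (3,4)–(7,8) (|3−7| = |4−8| = 4); (5,6)–(7,8) (|5−7| = |6−8| = 2); (6,8)–(8,6) (|6−8| = |8−6| = 2).
Total attacking pairs: 6.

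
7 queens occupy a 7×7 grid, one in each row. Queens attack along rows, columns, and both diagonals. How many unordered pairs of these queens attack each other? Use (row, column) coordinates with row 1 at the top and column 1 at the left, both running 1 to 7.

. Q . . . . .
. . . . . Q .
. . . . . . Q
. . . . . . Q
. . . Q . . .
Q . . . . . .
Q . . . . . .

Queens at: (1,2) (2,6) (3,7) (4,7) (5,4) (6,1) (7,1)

4

Same column: (3,7)–(4,7) (column 7); (6,1)–(7,1) (column 1).
Same diagonal: (2,6)–(3,7) (|2−3| = |6−7| = 1); (2,6)–(7,1) (|2−7| = |6−1| = 5).
Total attacking pairs: 4.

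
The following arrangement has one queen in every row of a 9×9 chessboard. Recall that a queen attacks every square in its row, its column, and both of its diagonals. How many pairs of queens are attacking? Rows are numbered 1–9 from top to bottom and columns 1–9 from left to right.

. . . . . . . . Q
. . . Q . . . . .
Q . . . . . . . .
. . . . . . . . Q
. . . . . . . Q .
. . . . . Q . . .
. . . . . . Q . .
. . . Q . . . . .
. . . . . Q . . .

6

Same column: (1,9)–(4,9) (column 9); (2,4)–(8,4) (column 4); (6,6)–(9,6) (column 6).
Same diagonal: (4,9)–(5,8) (|4−5| = |9−8| = 1); (6,6)–(7,7) (|6−7| = |6−7| = 1); (6,6)–(8,4) (|6−8| = |6−4| = 2).
Total attacking pairs: 6.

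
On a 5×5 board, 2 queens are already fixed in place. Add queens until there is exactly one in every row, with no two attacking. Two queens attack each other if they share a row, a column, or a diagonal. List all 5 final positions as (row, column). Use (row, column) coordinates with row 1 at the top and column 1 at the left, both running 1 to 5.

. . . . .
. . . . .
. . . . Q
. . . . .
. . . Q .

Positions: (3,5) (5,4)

(1,1) (2,3) (3,5) (4,2) (5,4)

Row 1: attacked by (3,5)→{3,5}; (5,4)→{4}. Safe: 1, 2. Place at column 1.
Row 2: attacked by (1,1)→{1,2}; (3,5)→{4,5}; (5,4)→{1,4}. Safe: 3. Place at column 3.
Row 4: attacked by (1,1)→{1,4}; (2,3)→{1,3,5}; (3,5)→{4,5}; (5,4)→{3,4,5}. Safe: 2. Place at column 2.
Columns [1, 3, 5, 2, 4], r−c [0, -1, -2, 2, 1], r+c [2, 5, 8, 6, 9] are all distinct, so no two queens attack.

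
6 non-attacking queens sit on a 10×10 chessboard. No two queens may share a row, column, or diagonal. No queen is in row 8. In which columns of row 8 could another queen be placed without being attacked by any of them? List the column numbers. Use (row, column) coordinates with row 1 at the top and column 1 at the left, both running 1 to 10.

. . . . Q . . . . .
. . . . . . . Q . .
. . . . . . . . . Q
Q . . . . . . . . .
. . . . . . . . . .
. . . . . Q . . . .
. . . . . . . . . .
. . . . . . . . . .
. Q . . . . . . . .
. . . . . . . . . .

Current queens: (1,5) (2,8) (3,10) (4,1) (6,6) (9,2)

(1,5) attacks row 8 at column 5.
(2,8) attacks row 8 at column 8 and diagonals 2.
(3,10) attacks row 8 at column 10 and diagonals 5.
(4,1) attacks row 8 at column 1 and diagonals 5.
(6,6) attacks row 8 at column 6 and diagonals 4, 8.
(9,2) attacks row 8 at column 2 and diagonals 1, 3.
Attacked columns: {1, 2, 3, 4, 5, 6, 8, 10}. Safe: {7, 9}.

columns 7, 9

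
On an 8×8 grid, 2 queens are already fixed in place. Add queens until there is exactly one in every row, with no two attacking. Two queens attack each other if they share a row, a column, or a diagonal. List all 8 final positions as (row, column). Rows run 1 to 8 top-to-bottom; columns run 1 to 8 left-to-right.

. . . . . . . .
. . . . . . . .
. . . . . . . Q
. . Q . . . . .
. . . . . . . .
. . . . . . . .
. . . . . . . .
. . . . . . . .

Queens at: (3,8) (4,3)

Row 1: attacked by (3,8)→{6,8}; (4,3)→{3,6}. Safe: 1, 2, 4, 5, 7. Place at column 1.
Row 2: attacked by (1,1)→{1,2}; (3,8)→{7,8}; (4,3)→{1,3,5}. Safe: 4, 6. Place at column 6.
Row 5: attacked by (1,1)→{1,5}; (2,6)→{3,6}; (3,8)→{6,8}; (4,3)→{2,3,4}. Safe: 7. Place at column 7.
Row 6: attacked by (1,1)→{1,6}; (2,6)→{2,6}; (3,8)→{5,8}; (4,3)→{1,3,5}; (5,7)→{6,7,8}. Safe: 4. Place at column 4.
Row 7: attacked by (1,1)→{1,7}; (2,6)→{1,6}; (3,8)→{4,8}; (4,3)→{3,6}; (5,7)→{5,7}; (6,4)→{3,4,5}. Safe: 2. Place at column 2.
Row 8: attacked by (1,1)→{1,8}; (2,6)→{6}; (3,8)→{3,8}; (4,3)→{3,7}; (5,7)→{4,7}; (6,4)→{2,4,6}; (7,2)→{1,2,3}. Safe: 5. Place at column 5.
Columns [1, 6, 8, 3, 7, 4, 2, 5], r−c [0, -4, -5, 1, -2, 2, 5, 3], r+c [2, 8, 11, 7, 12, 10, 9, 13] are all distinct, so no two queens attack.

(1,1) (2,6) (3,8) (4,3) (5,7) (6,4) (7,2) (8,5)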